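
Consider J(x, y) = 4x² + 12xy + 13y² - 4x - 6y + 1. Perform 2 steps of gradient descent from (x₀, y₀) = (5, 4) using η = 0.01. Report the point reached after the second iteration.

∇J = (8x + 12y - 4, 12x + 26y - 6)
(x₁, y₁) = (5, 4) − 0.01·(84, 158) = (4.16, 2.42)
(x₂, y₂) = (4.16, 2.42) − 0.01·(58.32, 106.84) = (3.5768, 1.3516)

(3.5768, 1.3516)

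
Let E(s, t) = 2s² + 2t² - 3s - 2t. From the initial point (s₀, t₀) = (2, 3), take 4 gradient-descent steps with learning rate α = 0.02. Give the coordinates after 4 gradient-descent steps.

(1.6454912, 2.2909824)

∇E = (4s - 3, 4t - 2)
(s₁, t₁) = (2, 3) − 0.02·(5, 10) = (1.9, 2.8)
(s₂, t₂) = (1.9, 2.8) − 0.02·(4.6, 9.2) = (1.808, 2.616)
(s₃, t₃) = (1.808, 2.616) − 0.02·(4.232, 8.464) = (1.72336, 2.44672)
(s₄, t₄) = (1.72336, 2.44672) − 0.02·(3.89344, 7.78688) = (1.6454912, 2.2909824)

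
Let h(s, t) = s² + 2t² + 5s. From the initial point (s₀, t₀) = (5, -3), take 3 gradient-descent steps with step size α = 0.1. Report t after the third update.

∇h = (2s + 5, 4t)
(s₁, t₁) = (5, -3) − 0.1·(15, -12) = (3.5, -1.8)
(s₂, t₂) = (3.5, -1.8) − 0.1·(12, -7.2) = (2.3, -1.08)
(s₃, t₃) = (2.3, -1.08) − 0.1·(9.6, -4.32) = (1.34, -0.648)
t = -0.648

-0.648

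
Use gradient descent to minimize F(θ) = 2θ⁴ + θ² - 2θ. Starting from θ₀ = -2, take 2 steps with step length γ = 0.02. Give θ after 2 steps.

-0.50144

F′(θ) = 8θ³ + 2θ - 2
Step 1: F′(-2) = -70; θ₁ = -2 − 0.02·(-70) = -0.6
Step 2: F′(-0.6) = -4.928; θ₂ = -0.6 − 0.02·(-4.928) = -0.50144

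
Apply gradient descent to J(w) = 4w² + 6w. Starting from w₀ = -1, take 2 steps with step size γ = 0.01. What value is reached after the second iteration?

-0.9616

J′(w) = 8w + 6
Step 1: J′(-1) = -2; w₁ = -1 − 0.01·(-2) = -0.98
Step 2: J′(-0.98) = -1.84; w₂ = -0.98 − 0.01·(-1.84) = -0.9616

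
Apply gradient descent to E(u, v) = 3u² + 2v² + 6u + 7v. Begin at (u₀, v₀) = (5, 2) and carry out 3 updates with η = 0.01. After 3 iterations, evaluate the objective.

∇E = (6u + 6, 4v + 7)
(u₁, v₁) = (5, 2) − 0.01·(36, 15) = (4.64, 1.85)
(u₂, v₂) = (4.64, 1.85) − 0.01·(33.84, 14.4) = (4.3016, 1.706)
(u₃, v₃) = (4.3016, 1.706) − 0.01·(31.8096, 13.824) = (3.983504, 1.56776)
E(3.983504, 1.56776) = 87.395999189248

87.395999189248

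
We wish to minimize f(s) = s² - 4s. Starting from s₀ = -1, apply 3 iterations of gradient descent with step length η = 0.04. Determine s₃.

-0.336064

f′(s) = 2s - 4
s₁ = -1 − 0.04·(-6) = -0.76
s₂ = -0.76 − 0.04·(-5.52) = -0.5392
s₃ = -0.5392 − 0.04·(-5.0784) = -0.336064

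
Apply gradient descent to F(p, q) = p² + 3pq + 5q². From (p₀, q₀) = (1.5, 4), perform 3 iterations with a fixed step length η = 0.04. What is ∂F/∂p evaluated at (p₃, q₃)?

2.740608

∇F = (2p + 3q, 3p + 10q)
Step 1: at (1.5, 4), ∇F = (15, 44.5) → (1.5, 4) − 0.04·(15, 44.5) = (0.9, 2.22)
Step 2: at (0.9, 2.22), ∇F = (8.46, 24.9) → (0.9, 2.22) − 0.04·(8.46, 24.9) = (0.5616, 1.224)
Step 3: at (0.5616, 1.224), ∇F = (4.7952, 13.9248) → (0.5616, 1.224) − 0.04·(4.7952, 13.9248) = (0.369792, 0.667008)
∂F/∂p at (0.369792, 0.667008) = 2.740608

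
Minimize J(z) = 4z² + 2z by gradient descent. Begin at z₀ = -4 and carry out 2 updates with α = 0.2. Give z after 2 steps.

J′(z) = 8z + 2
Step 1: J′(-4) = -30; z₁ = -4 − 0.2·(-30) = 2
Step 2: J′(2) = 18; z₂ = 2 − 0.2·18 = -1.6

-1.6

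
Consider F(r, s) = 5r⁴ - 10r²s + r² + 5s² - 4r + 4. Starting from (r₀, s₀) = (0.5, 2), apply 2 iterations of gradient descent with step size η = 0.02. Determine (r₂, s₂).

∇F = (20r³ - 20rs + 2r - 4, -10r² + 10s)
Step 1: at (0.5, 2), ∇F = (-20.5, 17.5) → (0.5, 2) − 0.02·(-20.5, 17.5) = (0.91, 1.65)
Step 2: at (0.91, 1.65), ∇F = (-17.13858, 8.219) → (0.91, 1.65) − 0.02·(-17.13858, 8.219) = (1.2527716, 1.48562)

(1.2527716, 1.48562)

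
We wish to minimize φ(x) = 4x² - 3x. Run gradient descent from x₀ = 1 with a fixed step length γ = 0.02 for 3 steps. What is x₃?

0.74544

φ′(x) = 8x - 3
Step 1: φ′(1) = 5; x₁ = 1 − 0.02·5 = 0.9
Step 2: φ′(0.9) = 4.2; x₂ = 0.9 − 0.02·4.2 = 0.816
Step 3: φ′(0.816) = 3.528; x₃ = 0.816 − 0.02·3.528 = 0.74544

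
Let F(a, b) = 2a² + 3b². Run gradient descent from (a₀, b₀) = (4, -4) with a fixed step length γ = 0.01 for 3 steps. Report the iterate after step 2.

∇F = (4a, 6b)
(a₁, b₁) = (4, -4) − 0.01·(16, -24) = (3.84, -3.76)
(a₂, b₂) = (3.84, -3.76) − 0.01·(15.36, -22.56) = (3.6864, -3.5344)

(3.6864, -3.5344)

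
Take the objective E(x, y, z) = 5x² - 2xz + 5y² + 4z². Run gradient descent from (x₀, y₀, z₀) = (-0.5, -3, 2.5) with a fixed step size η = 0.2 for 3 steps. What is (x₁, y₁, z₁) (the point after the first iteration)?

(1.5, 3, -1.7)

∇E = (10x - 2z, 10y, -2x + 8z)
Step 1: at (-0.5, -3, 2.5), ∇E = (-10, -30, 21) → (-0.5, -3, 2.5) − 0.2·(-10, -30, 21) = (1.5, 3, -1.7)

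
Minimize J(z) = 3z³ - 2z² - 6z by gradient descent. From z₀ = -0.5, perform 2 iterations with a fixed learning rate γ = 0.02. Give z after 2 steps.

J′(z) = 9z² - 4z - 6
z₁ = -0.5 − 0.02·(-1.75) = -0.465
z₂ = -0.465 − 0.02·(-2.193975) = -0.4211205

-0.4211205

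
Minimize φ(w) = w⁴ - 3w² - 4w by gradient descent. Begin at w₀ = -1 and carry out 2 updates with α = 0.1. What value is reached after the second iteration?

φ′(w) = 4w³ - 6w - 4
Step 1: φ′(-1) = -2; w₁ = -1 − 0.1·(-2) = -0.8
Step 2: φ′(-0.8) = -1.248; w₂ = -0.8 − 0.1·(-1.248) = -0.6752

-0.6752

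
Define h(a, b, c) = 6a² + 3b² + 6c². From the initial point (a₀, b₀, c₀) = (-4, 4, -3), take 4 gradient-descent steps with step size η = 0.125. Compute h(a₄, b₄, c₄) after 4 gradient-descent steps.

0.586669921875

∇h = (12a, 6b, 12c)
(a₁, b₁, c₁) = (-4, 4, -3) − 0.125·(-48, 24, -36) = (2, 1, 1.5)
(a₂, b₂, c₂) = (2, 1, 1.5) − 0.125·(24, 6, 18) = (-1, 0.25, -0.75)
(a₃, b₃, c₃) = (-1, 0.25, -0.75) − 0.125·(-12, 1.5, -9) = (0.5, 0.0625, 0.375)
(a₄, b₄, c₄) = (0.5, 0.0625, 0.375) − 0.125·(6, 0.375, 4.5) = (-0.25, 0.015625, -0.1875)
h(-0.25, 0.015625, -0.1875) = 0.586669921875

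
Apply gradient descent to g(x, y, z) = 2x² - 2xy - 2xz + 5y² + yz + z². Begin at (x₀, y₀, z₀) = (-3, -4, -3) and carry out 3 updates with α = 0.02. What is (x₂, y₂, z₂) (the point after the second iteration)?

(-3.044, -2.6712, -2.8596)

∇g = (4x - 2y - 2z, -2x + 10y + z, -2x + y + 2z)
Step 1: at (-3, -4, -3), ∇g = (2, -37, -4) → (-3, -4, -3) − 0.02·(2, -37, -4) = (-3.04, -3.26, -2.92)
Step 2: at (-3.04, -3.26, -2.92), ∇g = (0.2, -29.44, -3.02) → (-3.04, -3.26, -2.92) − 0.02·(0.2, -29.44, -3.02) = (-3.044, -2.6712, -2.8596)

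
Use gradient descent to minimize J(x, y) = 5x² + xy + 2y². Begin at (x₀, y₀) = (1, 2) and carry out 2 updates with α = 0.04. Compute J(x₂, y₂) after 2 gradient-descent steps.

4.3196928

∇J = (10x + y, x + 4y)
(x₁, y₁) = (1, 2) − 0.04·(12, 9) = (0.52, 1.64)
(x₂, y₂) = (0.52, 1.64) − 0.04·(6.84, 7.08) = (0.2464, 1.3568)
J(0.2464, 1.3568) = 4.3196928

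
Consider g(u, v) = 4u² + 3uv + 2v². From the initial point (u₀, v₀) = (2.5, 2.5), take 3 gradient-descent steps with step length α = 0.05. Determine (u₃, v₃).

(0.0890625, 0.8403125)

∇g = (8u + 3v, 3u + 4v)
(u₁, v₁) = (2.5, 2.5) − 0.05·(27.5, 17.5) = (1.125, 1.625)
(u₂, v₂) = (1.125, 1.625) − 0.05·(13.875, 9.875) = (0.43125, 1.13125)
(u₃, v₃) = (0.43125, 1.13125) − 0.05·(6.84375, 5.81875) = (0.0890625, 0.8403125)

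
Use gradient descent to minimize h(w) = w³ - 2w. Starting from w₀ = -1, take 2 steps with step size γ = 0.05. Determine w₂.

h′(w) = 3w² - 2
w₁ = -1 − 0.05·1 = -1.05
w₂ = -1.05 − 0.05·1.3075 = -1.115375

-1.115375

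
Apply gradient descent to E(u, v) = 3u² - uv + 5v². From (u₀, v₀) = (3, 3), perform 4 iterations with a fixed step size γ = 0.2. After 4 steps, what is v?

∇E = (6u - v, -u + 10v)
(u₁, v₁) = (3, 3) − 0.2·(15, 27) = (0, -2.4)
(u₂, v₂) = (0, -2.4) − 0.2·(2.4, -24) = (-0.48, 2.4)
(u₃, v₃) = (-0.48, 2.4) − 0.2·(-5.28, 24.48) = (0.576, -2.496)
(u₄, v₄) = (0.576, -2.496) − 0.2·(5.952, -25.536) = (-0.6144, 2.6112)
v = 2.6112

2.6112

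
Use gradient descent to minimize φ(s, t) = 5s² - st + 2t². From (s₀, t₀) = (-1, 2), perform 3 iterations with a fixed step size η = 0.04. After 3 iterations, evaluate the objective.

∇φ = (10s - t, -s + 4t)
Step 1: at (-1, 2), ∇φ = (-12, 9) → (-1, 2) − 0.04·(-12, 9) = (-0.52, 1.64)
Step 2: at (-0.52, 1.64), ∇φ = (-6.84, 7.08) → (-0.52, 1.64) − 0.04·(-6.84, 7.08) = (-0.2464, 1.3568)
Step 3: at (-0.2464, 1.3568), ∇φ = (-3.8208, 5.6736) → (-0.2464, 1.3568) − 0.04·(-3.8208, 5.6736) = (-0.093568, 1.129856)
φ(-0.093568, 1.129856) = 2.7026423808

2.7026423808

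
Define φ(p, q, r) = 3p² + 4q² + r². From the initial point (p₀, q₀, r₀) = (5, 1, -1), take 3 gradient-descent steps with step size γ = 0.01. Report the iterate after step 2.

(4.418, 0.8464, -0.9604)

∇φ = (6p, 8q, 2r)
(p₁, q₁, r₁) = (5, 1, -1) − 0.01·(30, 8, -2) = (4.7, 0.92, -0.98)
(p₂, q₂, r₂) = (4.7, 0.92, -0.98) − 0.01·(28.2, 7.36, -1.96) = (4.418, 0.8464, -0.9604)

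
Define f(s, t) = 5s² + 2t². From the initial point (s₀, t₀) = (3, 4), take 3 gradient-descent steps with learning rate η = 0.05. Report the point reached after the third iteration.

∇f = (10s, 4t)
(s₁, t₁) = (3, 4) − 0.05·(30, 16) = (1.5, 3.2)
(s₂, t₂) = (1.5, 3.2) − 0.05·(15, 12.8) = (0.75, 2.56)
(s₃, t₃) = (0.75, 2.56) − 0.05·(7.5, 10.24) = (0.375, 2.048)

(0.375, 2.048)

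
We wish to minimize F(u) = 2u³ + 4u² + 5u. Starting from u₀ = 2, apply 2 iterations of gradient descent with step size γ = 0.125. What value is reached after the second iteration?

-10.48046875

F′(u) = 6u² + 8u + 5
Step 1: F′(2) = 45; u₁ = 2 − 0.125·45 = -3.625
Step 2: F′(-3.625) = 54.84375; u₂ = -3.625 − 0.125·54.84375 = -10.48046875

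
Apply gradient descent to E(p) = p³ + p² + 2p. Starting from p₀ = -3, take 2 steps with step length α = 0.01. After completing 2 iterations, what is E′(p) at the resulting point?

E′(p) = 3p² + 2p + 2
Step 1: E′(-3) = 23; p₁ = -3 − 0.01·23 = -3.23
Step 2: E′(-3.23) = 26.8387; p₂ = -3.23 − 0.01·26.8387 = -3.498387
E′(p) at (-3.498387) = 31.719360805307

31.719360805307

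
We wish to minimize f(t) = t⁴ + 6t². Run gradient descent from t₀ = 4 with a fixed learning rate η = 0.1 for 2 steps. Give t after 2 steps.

f′(t) = 4t³ + 12t
Step 1: f′(4) = 304; t₁ = 4 − 0.1·304 = -26.4
Step 2: f′(-26.4) = -73915.776; t₂ = -26.4 − 0.1·(-73915.776) = 7365.1776

7365.1776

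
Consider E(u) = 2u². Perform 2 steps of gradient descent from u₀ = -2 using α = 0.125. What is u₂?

E′(u) = 4u
u₁ = -2 − 0.125·(-8) = -1
u₂ = -1 − 0.125·(-4) = -0.5

-0.5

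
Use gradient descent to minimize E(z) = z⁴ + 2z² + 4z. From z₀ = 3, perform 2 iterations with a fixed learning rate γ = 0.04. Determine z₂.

-0.60167424

E′(z) = 4z³ + 4z + 4
z₁ = 3 − 0.04·124 = -1.96
z₂ = -1.96 − 0.04·(-33.958144) = -0.60167424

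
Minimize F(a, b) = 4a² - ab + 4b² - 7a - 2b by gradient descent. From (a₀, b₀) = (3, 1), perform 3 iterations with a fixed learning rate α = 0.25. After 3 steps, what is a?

∇F = (8a - b - 7, -a + 8b - 2)
Step 1: at (3, 1), ∇F = (16, 3) → (3, 1) − 0.25·(16, 3) = (-1, 0.25)
Step 2: at (-1, 0.25), ∇F = (-15.25, 1) → (-1, 0.25) − 0.25·(-15.25, 1) = (2.8125, 0)
Step 3: at (2.8125, 0), ∇F = (15.5, -4.8125) → (2.8125, 0) − 0.25·(15.5, -4.8125) = (-1.0625, 1.203125)
a = -1.0625

-1.0625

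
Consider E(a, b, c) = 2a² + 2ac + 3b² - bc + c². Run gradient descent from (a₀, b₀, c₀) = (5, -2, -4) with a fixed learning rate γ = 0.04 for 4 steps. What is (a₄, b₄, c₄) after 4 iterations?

∇E = (4a + 2c, 6b - c, 2a - b + 2c)
Step 1: at (5, -2, -4), ∇E = (12, -8, 4) → (5, -2, -4) − 0.04·(12, -8, 4) = (4.52, -1.68, -4.16)
Step 2: at (4.52, -1.68, -4.16), ∇E = (9.76, -5.92, 2.4) → (4.52, -1.68, -4.16) − 0.04·(9.76, -5.92, 2.4) = (4.1296, -1.4432, -4.256)
Step 3: at (4.1296, -1.4432, -4.256), ∇E = (8.0064, -4.4032, 1.1904) → (4.1296, -1.4432, -4.256) − 0.04·(8.0064, -4.4032, 1.1904) = (3.809344, -1.267072, -4.303616)
Step 4: at (3.809344, -1.267072, -4.303616), ∇E = (6.630144, -3.298816, 0.278528) → (3.809344, -1.267072, -4.303616) − 0.04·(6.630144, -3.298816, 0.278528) = (3.54413824, -1.13511936, -4.31475712)

(3.54413824, -1.13511936, -4.31475712)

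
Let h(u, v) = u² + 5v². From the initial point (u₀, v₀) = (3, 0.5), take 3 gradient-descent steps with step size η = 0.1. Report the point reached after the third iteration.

∇h = (2u, 10v)
(u₁, v₁) = (3, 0.5) − 0.1·(6, 5) = (2.4, 0)
(u₂, v₂) = (2.4, 0) − 0.1·(4.8, 0) = (1.92, 0)
(u₃, v₃) = (1.92, 0) − 0.1·(3.84, 0) = (1.536, 0)

(1.536, 0)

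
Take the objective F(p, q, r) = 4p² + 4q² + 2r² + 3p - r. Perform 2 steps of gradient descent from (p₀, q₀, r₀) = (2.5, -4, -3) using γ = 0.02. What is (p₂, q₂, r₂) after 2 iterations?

∇F = (8p + 3, 8q, 4r - 1)
Step 1: at (2.5, -4, -3), ∇F = (23, -32, -13) → (2.5, -4, -3) − 0.02·(23, -32, -13) = (2.04, -3.36, -2.74)
Step 2: at (2.04, -3.36, -2.74), ∇F = (19.32, -26.88, -11.96) → (2.04, -3.36, -2.74) − 0.02·(19.32, -26.88, -11.96) = (1.6536, -2.8224, -2.5008)

(1.6536, -2.8224, -2.5008)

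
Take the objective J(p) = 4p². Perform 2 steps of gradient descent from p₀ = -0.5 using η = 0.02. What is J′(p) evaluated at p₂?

J′(p) = 8p
Step 1: J′(-0.5) = -4; p₁ = -0.5 − 0.02·(-4) = -0.42
Step 2: J′(-0.42) = -3.36; p₂ = -0.42 − 0.02·(-3.36) = -0.3528
J′(p) at (-0.3528) = -2.8224

-2.8224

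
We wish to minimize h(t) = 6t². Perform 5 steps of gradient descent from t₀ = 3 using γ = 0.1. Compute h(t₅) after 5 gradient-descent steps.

h′(t) = 12t
Step 1: h′(3) = 36; t₁ = 3 − 0.1·36 = -0.6
Step 2: h′(-0.6) = -7.2; t₂ = -0.6 − 0.1·(-7.2) = 0.12
Step 3: h′(0.12) = 1.44; t₃ = 0.12 − 0.1·1.44 = -0.024
Step 4: h′(-0.024) = -0.288; t₄ = -0.024 − 0.1·(-0.288) = 0.0048
Step 5: h′(0.0048) = 0.0576; t₅ = 0.0048 − 0.1·0.0576 = -0.00096
h(-0.00096) = 0.0000055296

0.0000055296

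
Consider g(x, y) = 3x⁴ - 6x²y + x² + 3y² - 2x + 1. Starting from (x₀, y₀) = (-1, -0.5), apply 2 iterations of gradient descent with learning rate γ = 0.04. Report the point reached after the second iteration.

(-0.02150656, -0.102944)

∇g = (12x³ - 12xy + 2x - 2, -6x² + 6y)
Step 1: at (-1, -0.5), ∇g = (-22, -9) → (-1, -0.5) − 0.04·(-22, -9) = (-0.12, -0.14)
Step 2: at (-0.12, -0.14), ∇g = (-2.462336, -0.9264) → (-0.12, -0.14) − 0.04·(-2.462336, -0.9264) = (-0.02150656, -0.102944)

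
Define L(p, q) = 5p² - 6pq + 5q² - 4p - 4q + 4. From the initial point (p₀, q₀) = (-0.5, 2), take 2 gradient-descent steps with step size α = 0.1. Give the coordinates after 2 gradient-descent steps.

(0.46, 1.36)

∇L = (10p - 6q - 4, -6p + 10q - 4)
Step 1: at (-0.5, 2), ∇L = (-21, 19) → (-0.5, 2) − 0.1·(-21, 19) = (1.6, 0.1)
Step 2: at (1.6, 0.1), ∇L = (11.4, -12.6) → (1.6, 0.1) − 0.1·(11.4, -12.6) = (0.46, 1.36)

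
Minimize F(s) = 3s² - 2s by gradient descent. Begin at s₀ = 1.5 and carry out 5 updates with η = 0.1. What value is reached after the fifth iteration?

0.34528

F′(s) = 6s - 2
s₁ = 1.5 − 0.1·7 = 0.8
s₂ = 0.8 − 0.1·2.8 = 0.52
s₃ = 0.52 − 0.1·1.12 = 0.408
s₄ = 0.408 − 0.1·0.448 = 0.3632
s₅ = 0.3632 − 0.1·0.1792 = 0.34528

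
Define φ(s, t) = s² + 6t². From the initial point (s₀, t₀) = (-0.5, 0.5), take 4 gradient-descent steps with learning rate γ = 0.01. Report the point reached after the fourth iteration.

∇φ = (2s, 12t)
(s₁, t₁) = (-0.5, 0.5) − 0.01·(-1, 6) = (-0.49, 0.44)
(s₂, t₂) = (-0.49, 0.44) − 0.01·(-0.98, 5.28) = (-0.4802, 0.3872)
(s₃, t₃) = (-0.4802, 0.3872) − 0.01·(-0.9604, 4.6464) = (-0.470596, 0.340736)
(s₄, t₄) = (-0.470596, 0.340736) − 0.01·(-0.941192, 4.088832) = (-0.46118408, 0.29984768)

(-0.46118408, 0.29984768)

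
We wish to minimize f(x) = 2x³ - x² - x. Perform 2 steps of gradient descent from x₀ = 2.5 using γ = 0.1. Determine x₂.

f′(x) = 6x² - 2x - 1
Step 1: f′(2.5) = 31.5; x₁ = 2.5 − 0.1·31.5 = -0.65
Step 2: f′(-0.65) = 2.835; x₂ = -0.65 − 0.1·2.835 = -0.9335

-0.9335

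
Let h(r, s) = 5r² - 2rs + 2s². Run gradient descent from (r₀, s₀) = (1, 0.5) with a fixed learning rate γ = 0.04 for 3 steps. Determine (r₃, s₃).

∇h = (10r - 2s, -2r + 4s)
Step 1: at (1, 0.5), ∇h = (9, 0) → (1, 0.5) − 0.04·(9, 0) = (0.64, 0.5)
Step 2: at (0.64, 0.5), ∇h = (5.4, 0.72) → (0.64, 0.5) − 0.04·(5.4, 0.72) = (0.424, 0.4712)
Step 3: at (0.424, 0.4712), ∇h = (3.2976, 1.0368) → (0.424, 0.4712) − 0.04·(3.2976, 1.0368) = (0.292096, 0.429728)

(0.292096, 0.429728)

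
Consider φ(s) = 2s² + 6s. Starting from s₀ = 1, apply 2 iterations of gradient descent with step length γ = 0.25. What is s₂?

-1.5

φ′(s) = 4s + 6
s₁ = 1 − 0.25·10 = -1.5
s₂ = -1.5 − 0.25·0 = -1.5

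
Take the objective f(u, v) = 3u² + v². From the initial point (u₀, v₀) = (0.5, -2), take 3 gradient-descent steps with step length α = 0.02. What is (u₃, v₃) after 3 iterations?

∇f = (6u, 2v)
Step 1: at (0.5, -2), ∇f = (3, -4) → (0.5, -2) − 0.02·(3, -4) = (0.44, -1.92)
Step 2: at (0.44, -1.92), ∇f = (2.64, -3.84) → (0.44, -1.92) − 0.02·(2.64, -3.84) = (0.3872, -1.8432)
Step 3: at (0.3872, -1.8432), ∇f = (2.3232, -3.6864) → (0.3872, -1.8432) − 0.02·(2.3232, -3.6864) = (0.340736, -1.769472)

(0.340736, -1.769472)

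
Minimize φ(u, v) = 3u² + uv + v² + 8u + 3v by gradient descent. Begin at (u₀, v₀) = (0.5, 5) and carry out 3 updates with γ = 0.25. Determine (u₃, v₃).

(-1.90625, -0.1171875)

∇φ = (6u + v + 8, u + 2v + 3)
(u₁, v₁) = (0.5, 5) − 0.25·(16, 13.5) = (-3.5, 1.625)
(u₂, v₂) = (-3.5, 1.625) − 0.25·(-11.375, 2.75) = (-0.65625, 0.9375)
(u₃, v₃) = (-0.65625, 0.9375) − 0.25·(5, 4.21875) = (-1.90625, -0.1171875)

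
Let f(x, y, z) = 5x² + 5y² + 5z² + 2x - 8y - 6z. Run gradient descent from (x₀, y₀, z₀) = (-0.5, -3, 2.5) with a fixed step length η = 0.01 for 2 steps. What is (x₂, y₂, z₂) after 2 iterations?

(-0.443, -2.278, 2.139)

∇f = (10x + 2, 10y - 8, 10z - 6)
(x₁, y₁, z₁) = (-0.5, -3, 2.5) − 0.01·(-3, -38, 19) = (-0.47, -2.62, 2.31)
(x₂, y₂, z₂) = (-0.47, -2.62, 2.31) − 0.01·(-2.7, -34.2, 17.1) = (-0.443, -2.278, 2.139)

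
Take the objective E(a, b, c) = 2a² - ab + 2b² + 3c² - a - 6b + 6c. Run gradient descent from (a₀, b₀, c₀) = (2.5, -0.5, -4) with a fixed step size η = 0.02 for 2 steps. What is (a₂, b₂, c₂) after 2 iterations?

∇E = (4a - b - 1, -a + 4b - 6, 6c + 6)
Step 1: at (2.5, -0.5, -4), ∇E = (9.5, -10.5, -18) → (2.5, -0.5, -4) − 0.02·(9.5, -10.5, -18) = (2.31, -0.29, -3.64)
Step 2: at (2.31, -0.29, -3.64), ∇E = (8.53, -9.47, -15.84) → (2.31, -0.29, -3.64) − 0.02·(8.53, -9.47, -15.84) = (2.1394, -0.1006, -3.3232)

(2.1394, -0.1006, -3.3232)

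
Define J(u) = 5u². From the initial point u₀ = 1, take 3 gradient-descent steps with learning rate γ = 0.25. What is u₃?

J′(u) = 10u
Step 1: J′(1) = 10; u₁ = 1 − 0.25·10 = -1.5
Step 2: J′(-1.5) = -15; u₂ = -1.5 − 0.25·(-15) = 2.25
Step 3: J′(2.25) = 22.5; u₃ = 2.25 − 0.25·22.5 = -3.375

-3.375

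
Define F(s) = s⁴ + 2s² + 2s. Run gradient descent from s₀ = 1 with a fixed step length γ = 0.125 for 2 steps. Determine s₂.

-0.3671875

F′(s) = 4s³ + 4s + 2
s₁ = 1 − 0.125·10 = -0.25
s₂ = -0.25 − 0.125·0.9375 = -0.3671875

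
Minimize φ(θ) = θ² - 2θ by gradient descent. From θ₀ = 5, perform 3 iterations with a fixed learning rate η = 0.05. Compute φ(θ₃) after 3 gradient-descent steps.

7.503056

φ′(θ) = 2θ - 2
θ₁ = 5 − 0.05·8 = 4.6
θ₂ = 4.6 − 0.05·7.2 = 4.24
θ₃ = 4.24 − 0.05·6.48 = 3.916
φ(3.916) = 7.503056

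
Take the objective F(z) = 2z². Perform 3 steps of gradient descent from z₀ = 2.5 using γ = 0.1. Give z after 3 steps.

F′(z) = 4z
Step 1: F′(2.5) = 10; z₁ = 2.5 − 0.1·10 = 1.5
Step 2: F′(1.5) = 6; z₂ = 1.5 − 0.1·6 = 0.9
Step 3: F′(0.9) = 3.6; z₃ = 0.9 − 0.1·3.6 = 0.54

0.54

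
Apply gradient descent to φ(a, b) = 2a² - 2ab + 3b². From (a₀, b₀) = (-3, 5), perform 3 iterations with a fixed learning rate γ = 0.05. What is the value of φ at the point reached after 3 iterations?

8.313375

∇φ = (4a - 2b, -2a + 6b)
Step 1: at (-3, 5), ∇φ = (-22, 36) → (-3, 5) − 0.05·(-22, 36) = (-1.9, 3.2)
Step 2: at (-1.9, 3.2), ∇φ = (-14, 23) → (-1.9, 3.2) − 0.05·(-14, 23) = (-1.2, 2.05)
Step 3: at (-1.2, 2.05), ∇φ = (-8.9, 14.7) → (-1.2, 2.05) − 0.05·(-8.9, 14.7) = (-0.755, 1.315)
φ(-0.755, 1.315) = 8.313375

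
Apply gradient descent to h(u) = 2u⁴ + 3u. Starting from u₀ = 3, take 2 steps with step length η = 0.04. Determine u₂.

55.27295232

h′(u) = 8u³ + 3
Step 1: h′(3) = 219; u₁ = 3 − 0.04·219 = -5.76
Step 2: h′(-5.76) = -1525.823808; u₂ = -5.76 − 0.04·(-1525.823808) = 55.27295232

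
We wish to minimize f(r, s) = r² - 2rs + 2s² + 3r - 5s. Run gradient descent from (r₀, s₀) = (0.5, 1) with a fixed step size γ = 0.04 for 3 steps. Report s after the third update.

1.186496

∇f = (2r - 2s + 3, -2r + 4s - 5)
(r₁, s₁) = (0.5, 1) − 0.04·(2, -2) = (0.42, 1.08)
(r₂, s₂) = (0.42, 1.08) − 0.04·(1.68, -1.52) = (0.3528, 1.1408)
(r₃, s₃) = (0.3528, 1.1408) − 0.04·(1.424, -1.1424) = (0.29584, 1.186496)
s = 1.186496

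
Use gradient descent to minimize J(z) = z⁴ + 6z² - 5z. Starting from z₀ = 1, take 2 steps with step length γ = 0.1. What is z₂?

J′(z) = 4z³ + 12z - 5
Step 1: J′(1) = 11; z₁ = 1 − 0.1·11 = -0.1
Step 2: J′(-0.1) = -6.204; z₂ = -0.1 − 0.1·(-6.204) = 0.5204

0.5204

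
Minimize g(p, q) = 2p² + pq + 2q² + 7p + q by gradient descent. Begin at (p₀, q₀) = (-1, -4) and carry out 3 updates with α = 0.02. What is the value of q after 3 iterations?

-3.11576

∇g = (4p + q + 7, p + 4q + 1)
(p₁, q₁) = (-1, -4) − 0.02·(-1, -16) = (-0.98, -3.68)
(p₂, q₂) = (-0.98, -3.68) − 0.02·(-0.6, -14.7) = (-0.968, -3.386)
(p₃, q₃) = (-0.968, -3.386) − 0.02·(-0.258, -13.512) = (-0.96284, -3.11576)
q = -3.11576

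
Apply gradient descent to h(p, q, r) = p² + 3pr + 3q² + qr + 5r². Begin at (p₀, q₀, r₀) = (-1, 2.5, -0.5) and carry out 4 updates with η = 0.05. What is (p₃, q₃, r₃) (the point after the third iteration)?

(-0.62625, 0.8815, 0.004875)

∇h = (2p + 3r, 6q + r, 3p + q + 10r)
Step 1: at (-1, 2.5, -0.5), ∇h = (-3.5, 14.5, -5.5) → (-1, 2.5, -0.5) − 0.05·(-3.5, 14.5, -5.5) = (-0.825, 1.775, -0.225)
Step 2: at (-0.825, 1.775, -0.225), ∇h = (-2.325, 10.425, -2.95) → (-0.825, 1.775, -0.225) − 0.05·(-2.325, 10.425, -2.95) = (-0.70875, 1.25375, -0.0775)
Step 3: at (-0.70875, 1.25375, -0.0775), ∇h = (-1.65, 7.445, -1.6475) → (-0.70875, 1.25375, -0.0775) − 0.05·(-1.65, 7.445, -1.6475) = (-0.62625, 0.8815, 0.004875)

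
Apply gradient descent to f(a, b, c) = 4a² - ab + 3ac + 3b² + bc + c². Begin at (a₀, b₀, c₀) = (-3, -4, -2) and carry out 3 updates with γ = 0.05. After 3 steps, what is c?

-0.324125

∇f = (8a - b + 3c, -a + 6b + c, 3a + b + 2c)
Step 1: at (-3, -4, -2), ∇f = (-26, -23, -17) → (-3, -4, -2) − 0.05·(-26, -23, -17) = (-1.7, -2.85, -1.15)
Step 2: at (-1.7, -2.85, -1.15), ∇f = (-14.2, -16.55, -10.25) → (-1.7, -2.85, -1.15) − 0.05·(-14.2, -16.55, -10.25) = (-0.99, -2.0225, -0.6375)
Step 3: at (-0.99, -2.0225, -0.6375), ∇f = (-7.81, -11.7825, -6.2675) → (-0.99, -2.0225, -0.6375) − 0.05·(-7.81, -11.7825, -6.2675) = (-0.5995, -1.433375, -0.324125)
c = -0.324125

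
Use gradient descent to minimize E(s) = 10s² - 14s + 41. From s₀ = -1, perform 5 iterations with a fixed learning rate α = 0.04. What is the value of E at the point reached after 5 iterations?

E′(s) = 20s - 14
s₁ = -1 − 0.04·(-34) = 0.36
s₂ = 0.36 − 0.04·(-6.8) = 0.632
s₃ = 0.632 − 0.04·(-1.36) = 0.6864
s₄ = 0.6864 − 0.04·(-0.272) = 0.69728
s₅ = 0.69728 − 0.04·(-0.0544) = 0.699456
E(0.699456) = 36.10000295936

36.10000295936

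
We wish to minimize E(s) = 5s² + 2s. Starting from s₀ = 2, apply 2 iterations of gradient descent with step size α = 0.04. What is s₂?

E′(s) = 10s + 2
s₁ = 2 − 0.04·22 = 1.12
s₂ = 1.12 − 0.04·13.2 = 0.592

0.592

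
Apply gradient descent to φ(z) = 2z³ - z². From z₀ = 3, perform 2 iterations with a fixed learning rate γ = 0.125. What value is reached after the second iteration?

φ′(z) = 6z² - 2z
z₁ = 3 − 0.125·48 = -3
z₂ = -3 − 0.125·60 = -10.5

-10.5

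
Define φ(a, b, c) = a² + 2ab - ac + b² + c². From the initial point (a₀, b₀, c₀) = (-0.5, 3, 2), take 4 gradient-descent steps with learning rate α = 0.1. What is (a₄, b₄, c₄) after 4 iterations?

(-1.18525, 1.7608, 0.5532)

∇φ = (2a + 2b - c, 2a + 2b, -a + 2c)
(a₁, b₁, c₁) = (-0.5, 3, 2) − 0.1·(3, 5, 4.5) = (-0.8, 2.5, 1.55)
(a₂, b₂, c₂) = (-0.8, 2.5, 1.55) − 0.1·(1.85, 3.4, 3.9) = (-0.985, 2.16, 1.16)
(a₃, b₃, c₃) = (-0.985, 2.16, 1.16) − 0.1·(1.19, 2.35, 3.305) = (-1.104, 1.925, 0.8295)
(a₄, b₄, c₄) = (-1.104, 1.925, 0.8295) − 0.1·(0.8125, 1.642, 2.763) = (-1.18525, 1.7608, 0.5532)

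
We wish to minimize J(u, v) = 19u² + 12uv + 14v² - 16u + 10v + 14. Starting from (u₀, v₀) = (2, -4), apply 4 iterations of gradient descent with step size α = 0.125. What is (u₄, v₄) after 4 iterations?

(-295.796875, -220)

∇J = (38u + 12v - 16, 12u + 28v + 10)
Step 1: at (2, -4), ∇J = (12, -78) → (2, -4) − 0.125·(12, -78) = (0.5, 5.75)
Step 2: at (0.5, 5.75), ∇J = (72, 177) → (0.5, 5.75) − 0.125·(72, 177) = (-8.5, -16.375)
Step 3: at (-8.5, -16.375), ∇J = (-535.5, -550.5) → (-8.5, -16.375) − 0.125·(-535.5, -550.5) = (58.4375, 52.4375)
Step 4: at (58.4375, 52.4375), ∇J = (2833.875, 2179.5) → (58.4375, 52.4375) − 0.125·(2833.875, 2179.5) = (-295.796875, -220)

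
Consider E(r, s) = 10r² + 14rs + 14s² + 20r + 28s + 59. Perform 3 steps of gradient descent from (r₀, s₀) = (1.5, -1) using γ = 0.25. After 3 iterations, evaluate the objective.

∇E = (20r + 14s + 20, 14r + 28s + 28)
(r₁, s₁) = (1.5, -1) − 0.25·(36, 21) = (-7.5, -6.25)
(r₂, s₂) = (-7.5, -6.25) − 0.25·(-217.5, -252) = (46.875, 56.75)
(r₃, s₃) = (46.875, 56.75) − 0.25·(1752, 2273.25) = (-391.125, -511.5625)
E(-391.125, -511.5625) = 7972635.4453125

7972635.4453125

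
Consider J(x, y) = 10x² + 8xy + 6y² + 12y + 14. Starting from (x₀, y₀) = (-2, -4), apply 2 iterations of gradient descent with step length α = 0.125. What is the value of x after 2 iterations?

-13

∇J = (20x + 8y, 8x + 12y + 12)
Step 1: at (-2, -4), ∇J = (-72, -52) → (-2, -4) − 0.125·(-72, -52) = (7, 2.5)
Step 2: at (7, 2.5), ∇J = (160, 98) → (7, 2.5) − 0.125·(160, 98) = (-13, -9.75)
x = -13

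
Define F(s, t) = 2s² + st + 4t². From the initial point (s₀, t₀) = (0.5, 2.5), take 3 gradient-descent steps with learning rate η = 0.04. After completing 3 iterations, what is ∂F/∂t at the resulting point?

∇F = (4s + t, s + 8t)
(s₁, t₁) = (0.5, 2.5) − 0.04·(4.5, 20.5) = (0.32, 1.68)
(s₂, t₂) = (0.32, 1.68) − 0.04·(2.96, 13.76) = (0.2016, 1.1296)
(s₃, t₃) = (0.2016, 1.1296) − 0.04·(1.936, 9.2384) = (0.12416, 0.760064)
∂F/∂t at (0.12416, 0.760064) = 6.204672

6.204672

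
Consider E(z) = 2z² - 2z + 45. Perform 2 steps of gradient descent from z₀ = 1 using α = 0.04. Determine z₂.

E′(z) = 4z - 2
Step 1: E′(1) = 2; z₁ = 1 − 0.04·2 = 0.92
Step 2: E′(0.92) = 1.68; z₂ = 0.92 − 0.04·1.68 = 0.8528

0.8528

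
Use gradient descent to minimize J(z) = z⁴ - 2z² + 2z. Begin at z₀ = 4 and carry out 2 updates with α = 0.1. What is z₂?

J′(z) = 4z³ - 4z + 2
z₁ = 4 − 0.1·242 = -20.2
z₂ = -20.2 − 0.1·(-32886.832) = 3268.4832

3268.4832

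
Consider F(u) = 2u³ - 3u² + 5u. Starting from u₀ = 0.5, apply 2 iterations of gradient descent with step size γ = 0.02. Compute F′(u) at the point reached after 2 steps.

F′(u) = 6u² - 6u + 5
Step 1: F′(0.5) = 3.5; u₁ = 0.5 − 0.02·3.5 = 0.43
Step 2: F′(0.43) = 3.5294; u₂ = 0.43 − 0.02·3.5294 = 0.359412
F′(u) at (0.359412) = 3.618589914464

3.618589914464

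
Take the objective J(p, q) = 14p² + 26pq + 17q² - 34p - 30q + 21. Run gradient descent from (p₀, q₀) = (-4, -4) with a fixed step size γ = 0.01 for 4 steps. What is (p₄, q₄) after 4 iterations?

∇J = (28p + 26q - 34, 26p + 34q - 30)
Step 1: at (-4, -4), ∇J = (-250, -270) → (-4, -4) − 0.01·(-250, -270) = (-1.5, -1.3)
Step 2: at (-1.5, -1.3), ∇J = (-109.8, -113.2) → (-1.5, -1.3) − 0.01·(-109.8, -113.2) = (-0.402, -0.168)
Step 3: at (-0.402, -0.168), ∇J = (-49.624, -46.164) → (-0.402, -0.168) − 0.01·(-49.624, -46.164) = (0.09424, 0.29364)
Step 4: at (0.09424, 0.29364), ∇J = (-23.72664, -17.566) → (0.09424, 0.29364) − 0.01·(-23.72664, -17.566) = (0.3315064, 0.4693)

(0.3315064, 0.4693)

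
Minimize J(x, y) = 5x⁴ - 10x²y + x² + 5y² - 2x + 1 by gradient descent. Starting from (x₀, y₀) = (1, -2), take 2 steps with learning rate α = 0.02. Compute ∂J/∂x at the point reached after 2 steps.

-2.89302872064

∇J = (20x³ - 20xy + 2x - 2, -10x² + 10y)
(x₁, y₁) = (1, -2) − 0.02·(60, -30) = (-0.2, -1.4)
(x₂, y₂) = (-0.2, -1.4) − 0.02·(-8.16, -14.4) = (-0.0368, -1.112)
∂J/∂x at (-0.0368, -1.112) = -2.89302872064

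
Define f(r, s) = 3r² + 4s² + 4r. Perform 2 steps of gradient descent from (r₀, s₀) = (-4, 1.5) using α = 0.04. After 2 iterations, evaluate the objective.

11.71171584

∇f = (6r + 4, 8s)
(r₁, s₁) = (-4, 1.5) − 0.04·(-20, 12) = (-3.2, 1.02)
(r₂, s₂) = (-3.2, 1.02) − 0.04·(-15.2, 8.16) = (-2.592, 0.6936)
f(-2.592, 0.6936) = 11.71171584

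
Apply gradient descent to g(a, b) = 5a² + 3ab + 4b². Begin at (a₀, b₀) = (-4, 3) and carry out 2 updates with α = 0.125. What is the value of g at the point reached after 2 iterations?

∇g = (10a + 3b, 3a + 8b)
Step 1: at (-4, 3), ∇g = (-31, 12) → (-4, 3) − 0.125·(-31, 12) = (-0.125, 1.5)
Step 2: at (-0.125, 1.5), ∇g = (3.25, 11.625) → (-0.125, 1.5) − 0.125·(3.25, 11.625) = (-0.53125, 0.046875)
g(-0.53125, 0.046875) = 1.34521484375

1.34521484375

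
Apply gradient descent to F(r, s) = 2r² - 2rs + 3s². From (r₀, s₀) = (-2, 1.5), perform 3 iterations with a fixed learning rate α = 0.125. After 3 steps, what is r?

∇F = (4r - 2s, -2r + 6s)
(r₁, s₁) = (-2, 1.5) − 0.125·(-11, 13) = (-0.625, -0.125)
(r₂, s₂) = (-0.625, -0.125) − 0.125·(-2.25, 0.5) = (-0.34375, -0.1875)
(r₃, s₃) = (-0.34375, -0.1875) − 0.125·(-1, -0.4375) = (-0.21875, -0.1328125)
r = -0.21875

-0.21875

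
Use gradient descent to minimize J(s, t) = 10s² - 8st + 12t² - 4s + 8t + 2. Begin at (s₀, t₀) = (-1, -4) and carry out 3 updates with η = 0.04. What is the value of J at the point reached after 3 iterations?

∇J = (20s - 8t - 4, -8s + 24t + 8)
Step 1: at (-1, -4), ∇J = (8, -80) → (-1, -4) − 0.04·(8, -80) = (-1.32, -0.8)
Step 2: at (-1.32, -0.8), ∇J = (-24, -0.64) → (-1.32, -0.8) − 0.04·(-24, -0.64) = (-0.36, -0.7744)
Step 3: at (-0.36, -0.7744), ∇J = (-5.0048, -7.7056) → (-0.36, -0.7744) − 0.04·(-5.0048, -7.7056) = (-0.159808, -0.466176)
J(-0.159808, -0.466176) = 1.177061490688

1.177061490688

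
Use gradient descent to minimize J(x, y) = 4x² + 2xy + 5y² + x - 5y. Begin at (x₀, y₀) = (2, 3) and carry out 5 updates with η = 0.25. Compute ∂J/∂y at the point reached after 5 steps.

-605.46875

∇J = (8x + 2y + 1, 2x + 10y - 5)
(x₁, y₁) = (2, 3) − 0.25·(23, 29) = (-3.75, -4.25)
(x₂, y₂) = (-3.75, -4.25) − 0.25·(-37.5, -55) = (5.625, 9.5)
(x₃, y₃) = (5.625, 9.5) − 0.25·(65, 101.25) = (-10.625, -15.8125)
(x₄, y₄) = (-10.625, -15.8125) − 0.25·(-115.625, -184.375) = (18.28125, 30.28125)
(x₅, y₅) = (18.28125, 30.28125) − 0.25·(207.8125, 334.375) = (-33.671875, -53.3125)
∂J/∂y at (-33.671875, -53.3125) = -605.46875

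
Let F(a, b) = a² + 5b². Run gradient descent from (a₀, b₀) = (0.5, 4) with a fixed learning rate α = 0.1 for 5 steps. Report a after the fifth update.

0.16384

∇F = (2a, 10b)
Step 1: at (0.5, 4), ∇F = (1, 40) → (0.5, 4) − 0.1·(1, 40) = (0.4, 0)
Step 2: at (0.4, 0), ∇F = (0.8, 0) → (0.4, 0) − 0.1·(0.8, 0) = (0.32, 0)
Step 3: at (0.32, 0), ∇F = (0.64, 0) → (0.32, 0) − 0.1·(0.64, 0) = (0.256, 0)
Step 4: at (0.256, 0), ∇F = (0.512, 0) → (0.256, 0) − 0.1·(0.512, 0) = (0.2048, 0)
Step 5: at (0.2048, 0), ∇F = (0.4096, 0) → (0.2048, 0) − 0.1·(0.4096, 0) = (0.16384, 0)
a = 0.16384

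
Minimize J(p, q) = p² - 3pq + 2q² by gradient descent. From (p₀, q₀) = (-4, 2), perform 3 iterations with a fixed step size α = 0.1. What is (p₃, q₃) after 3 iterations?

(-1.898, -1.092)

∇J = (2p - 3q, -3p + 4q)
(p₁, q₁) = (-4, 2) − 0.1·(-14, 20) = (-2.6, 0)
(p₂, q₂) = (-2.6, 0) − 0.1·(-5.2, 7.8) = (-2.08, -0.78)
(p₃, q₃) = (-2.08, -0.78) − 0.1·(-1.82, 3.12) = (-1.898, -1.092)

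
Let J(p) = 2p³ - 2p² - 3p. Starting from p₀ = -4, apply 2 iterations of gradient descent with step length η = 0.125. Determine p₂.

-259.04296875

J′(p) = 6p² - 4p - 3
Step 1: J′(-4) = 109; p₁ = -4 − 0.125·109 = -17.625
Step 2: J′(-17.625) = 1931.34375; p₂ = -17.625 − 0.125·1931.34375 = -259.04296875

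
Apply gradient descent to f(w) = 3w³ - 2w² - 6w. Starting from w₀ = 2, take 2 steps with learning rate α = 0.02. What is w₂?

1.366752

f′(w) = 9w² - 4w - 6
Step 1: f′(2) = 22; w₁ = 2 − 0.02·22 = 1.56
Step 2: f′(1.56) = 9.6624; w₂ = 1.56 − 0.02·9.6624 = 1.366752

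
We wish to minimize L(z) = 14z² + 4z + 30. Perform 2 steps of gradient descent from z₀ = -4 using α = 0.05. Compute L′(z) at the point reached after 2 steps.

L′(z) = 28z + 4
Step 1: L′(-4) = -108; z₁ = -4 − 0.05·(-108) = 1.4
Step 2: L′(1.4) = 43.2; z₂ = 1.4 − 0.05·43.2 = -0.76
L′(z) at (-0.76) = -17.28

-17.28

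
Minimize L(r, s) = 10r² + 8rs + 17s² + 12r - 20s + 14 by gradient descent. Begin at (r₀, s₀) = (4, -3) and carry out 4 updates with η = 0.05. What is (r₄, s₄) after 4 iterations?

(-1.2732, 0.0155)

∇L = (20r + 8s + 12, 8r + 34s - 20)
(r₁, s₁) = (4, -3) − 0.05·(68, -90) = (0.6, 1.5)
(r₂, s₂) = (0.6, 1.5) − 0.05·(36, 35.8) = (-1.2, -0.29)
(r₃, s₃) = (-1.2, -0.29) − 0.05·(-14.32, -39.46) = (-0.484, 1.683)
(r₄, s₄) = (-0.484, 1.683) − 0.05·(15.784, 33.35) = (-1.2732, 0.0155)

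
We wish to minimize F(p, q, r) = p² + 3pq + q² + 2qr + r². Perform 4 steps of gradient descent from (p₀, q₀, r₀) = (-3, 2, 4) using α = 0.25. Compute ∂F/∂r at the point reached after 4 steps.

4.5

∇F = (2p + 3q, 3p + 2q + 2r, 2q + 2r)
Step 1: at (-3, 2, 4), ∇F = (0, 3, 12) → (-3, 2, 4) − 0.25·(0, 3, 12) = (-3, 1.25, 1)
Step 2: at (-3, 1.25, 1), ∇F = (-2.25, -4.5, 4.5) → (-3, 1.25, 1) − 0.25·(-2.25, -4.5, 4.5) = (-2.4375, 2.375, -0.125)
Step 3: at (-2.4375, 2.375, -0.125), ∇F = (2.25, -2.8125, 4.5) → (-2.4375, 2.375, -0.125) − 0.25·(2.25, -2.8125, 4.5) = (-3, 3.078125, -1.25)
Step 4: at (-3, 3.078125, -1.25), ∇F = (3.234375, -5.34375, 3.65625) → (-3, 3.078125, -1.25) − 0.25·(3.234375, -5.34375, 3.65625) = (-3.80859375, 4.4140625, -2.1640625)
∂F/∂r at (-3.80859375, 4.4140625, -2.1640625) = 4.5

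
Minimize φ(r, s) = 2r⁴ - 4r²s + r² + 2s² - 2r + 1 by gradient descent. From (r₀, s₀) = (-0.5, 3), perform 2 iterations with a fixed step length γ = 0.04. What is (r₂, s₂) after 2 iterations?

∇φ = (8r³ - 8rs + 2r - 2, -4r² + 4s)
Step 1: at (-0.5, 3), ∇φ = (8, 11) → (-0.5, 3) − 0.04·(8, 11) = (-0.82, 2.56)
Step 2: at (-0.82, 2.56), ∇φ = (8.742656, 7.5504) → (-0.82, 2.56) − 0.04·(8.742656, 7.5504) = (-1.16970624, 2.257984)

(-1.16970624, 2.257984)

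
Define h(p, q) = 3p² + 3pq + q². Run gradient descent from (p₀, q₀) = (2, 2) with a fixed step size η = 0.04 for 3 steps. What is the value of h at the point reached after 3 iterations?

∇h = (6p + 3q, 3p + 2q)
Step 1: at (2, 2), ∇h = (18, 10) → (2, 2) − 0.04·(18, 10) = (1.28, 1.6)
Step 2: at (1.28, 1.6), ∇h = (12.48, 7.04) → (1.28, 1.6) − 0.04·(12.48, 7.04) = (0.7808, 1.3184)
Step 3: at (0.7808, 1.3184), ∇h = (8.64, 4.9792) → (0.7808, 1.3184) − 0.04·(8.64, 4.9792) = (0.4352, 1.119232)
h(0.4352, 1.119232) = 3.282146689024

3.282146689024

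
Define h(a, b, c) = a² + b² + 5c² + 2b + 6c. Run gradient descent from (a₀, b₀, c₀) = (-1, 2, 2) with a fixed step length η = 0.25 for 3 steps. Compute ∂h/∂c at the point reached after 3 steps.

-87.75

∇h = (2a, 2b + 2, 10c + 6)
(a₁, b₁, c₁) = (-1, 2, 2) − 0.25·(-2, 6, 26) = (-0.5, 0.5, -4.5)
(a₂, b₂, c₂) = (-0.5, 0.5, -4.5) − 0.25·(-1, 3, -39) = (-0.25, -0.25, 5.25)
(a₃, b₃, c₃) = (-0.25, -0.25, 5.25) − 0.25·(-0.5, 1.5, 58.5) = (-0.125, -0.625, -9.375)
∂h/∂c at (-0.125, -0.625, -9.375) = -87.75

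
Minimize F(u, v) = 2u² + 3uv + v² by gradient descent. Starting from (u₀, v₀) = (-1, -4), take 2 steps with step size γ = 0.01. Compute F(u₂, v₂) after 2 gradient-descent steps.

∇F = (4u + 3v, 3u + 2v)
Step 1: at (-1, -4), ∇F = (-16, -11) → (-1, -4) − 0.01·(-16, -11) = (-0.84, -3.89)
Step 2: at (-0.84, -3.89), ∇F = (-15.03, -10.3) → (-0.84, -3.89) − 0.01·(-15.03, -10.3) = (-0.6897, -3.787)
F(-0.6897, -3.787) = 23.12842288

23.12842288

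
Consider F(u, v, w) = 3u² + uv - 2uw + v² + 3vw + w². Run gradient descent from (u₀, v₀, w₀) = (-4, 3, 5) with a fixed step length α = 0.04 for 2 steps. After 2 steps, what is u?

∇F = (6u + v - 2w, u + 2v + 3w, -2u + 3v + 2w)
(u₁, v₁, w₁) = (-4, 3, 5) − 0.04·(-31, 17, 27) = (-2.76, 2.32, 3.92)
(u₂, v₂, w₂) = (-2.76, 2.32, 3.92) − 0.04·(-22.08, 13.64, 20.32) = (-1.8768, 1.7744, 3.1072)
u = -1.8768

-1.8768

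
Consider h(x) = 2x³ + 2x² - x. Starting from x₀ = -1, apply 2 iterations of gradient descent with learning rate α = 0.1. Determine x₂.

-1.286

h′(x) = 6x² + 4x - 1
Step 1: h′(-1) = 1; x₁ = -1 − 0.1·1 = -1.1
Step 2: h′(-1.1) = 1.86; x₂ = -1.1 − 0.1·1.86 = -1.286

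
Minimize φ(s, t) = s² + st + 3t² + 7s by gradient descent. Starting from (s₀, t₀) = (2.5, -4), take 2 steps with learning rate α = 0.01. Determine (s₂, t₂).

(2.33945, -3.5821)

∇φ = (2s + t + 7, s + 6t)
Step 1: at (2.5, -4), ∇φ = (8, -21.5) → (2.5, -4) − 0.01·(8, -21.5) = (2.42, -3.785)
Step 2: at (2.42, -3.785), ∇φ = (8.055, -20.29) → (2.42, -3.785) − 0.01·(8.055, -20.29) = (2.33945, -3.5821)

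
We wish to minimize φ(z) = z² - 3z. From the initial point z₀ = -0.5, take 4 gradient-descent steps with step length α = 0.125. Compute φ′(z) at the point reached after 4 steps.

-1.265625

φ′(z) = 2z - 3
z₁ = -0.5 − 0.125·(-4) = 0
z₂ = 0 − 0.125·(-3) = 0.375
z₃ = 0.375 − 0.125·(-2.25) = 0.65625
z₄ = 0.65625 − 0.125·(-1.6875) = 0.8671875
φ′(z) at (0.8671875) = -1.265625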